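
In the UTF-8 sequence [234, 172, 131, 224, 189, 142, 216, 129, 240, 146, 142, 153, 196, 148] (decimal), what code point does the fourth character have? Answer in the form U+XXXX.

Offset 0: leading byte 0xEA = 11101010 → 3-byte char #1 = EA AC 83.
Offset 3: leading byte 0xE0 = 11100000 → 3-byte char #2 = E0 BD 8E.
Offset 6: leading byte 0xD8 = 11011000 → 2-byte char #3 = D8 81.
Offset 8: leading byte 0xF0 = 11110000 → 4-byte char #4 = F0 92 8E 99.
Leading byte 0xF0 = 11110000 matches 11110xxx → 4-byte sequence.
Byte 1: 0xF0 = 11110000, payload 000 (3 bits).
Byte 2: 0x92 = 10010010 (10xxxxxx ✓), payload 010010.
Byte 3: 0x8E = 10001110 (10xxxxxx ✓), payload 001110.
Byte 4: 0x99 = 10011001 (10xxxxxx ✓), payload 011001.
Concatenate: 000010010001110011001 = 0x12399 (21 bits → U+12399).

U+12399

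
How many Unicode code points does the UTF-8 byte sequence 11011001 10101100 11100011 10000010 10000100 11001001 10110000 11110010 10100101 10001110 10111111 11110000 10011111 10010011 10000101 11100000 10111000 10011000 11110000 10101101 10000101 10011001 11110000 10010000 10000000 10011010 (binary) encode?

8

Byte at offset 0: 0xD9 = 11011001 → 2-byte char (#1). Advance 2.
Byte at offset 2: 0xE3 = 11100011 → 3-byte char (#2). Advance 3.
Byte at offset 5: 0xC9 = 11001001 → 2-byte char (#3). Advance 2.
Byte at offset 7: 0xF2 = 11110010 → 4-byte char (#4). Advance 4.
Byte at offset 11: 0xF0 = 11110000 → 4-byte char (#5). Advance 4.
Byte at offset 15: 0xE0 = 11100000 → 3-byte char (#6). Advance 3.
Byte at offset 18: 0xF0 = 11110000 → 4-byte char (#7). Advance 4.
Byte at offset 22: 0xF0 = 11110000 → 4-byte char (#8). Advance 4.
Reached end at offset 26 after 8 code points.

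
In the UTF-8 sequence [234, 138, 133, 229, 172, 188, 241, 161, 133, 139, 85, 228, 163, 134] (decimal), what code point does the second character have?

Offset 0: leading byte 0xEA = 11101010 → 3-byte char #1 = EA 8A 85.
Offset 3: leading byte 0xE5 = 11100101 → 3-byte char #2 = E5 AC BC.
Leading byte 0xE5 = 11100101 matches 1110xxxx → 3-byte sequence.
Byte 1: 0xE5 = 11100101, payload 0101 (4 bits).
Byte 2: 0xAC = 10101100 (10xxxxxx ✓), payload 101100.
Byte 3: 0xBC = 10111100 (10xxxxxx ✓), payload 111100.
Concatenate: 0101101100111100 = 0x5B3C (16 bits → U+5B3C).

U+5B3C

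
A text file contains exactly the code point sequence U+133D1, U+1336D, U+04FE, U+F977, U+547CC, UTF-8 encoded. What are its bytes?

U+133D1: 4-byte form → F0 93 8F 91.
U+1336D: 4-byte form → F0 93 8D AD.
U+04FE: 2-byte form → D3 BE.
U+F977: 3-byte form → EF A5 B7.
U+547CC: 4-byte form → F1 94 9F 8C.
Concatenated (17 bytes): F0 93 8F 91 F0 93 8D AD D3 BE EF A5 B7 F1 94 9F 8C.

F0 93 8F 91 F0 93 8D AD D3 BE EF A5 B7 F1 94 9F 8C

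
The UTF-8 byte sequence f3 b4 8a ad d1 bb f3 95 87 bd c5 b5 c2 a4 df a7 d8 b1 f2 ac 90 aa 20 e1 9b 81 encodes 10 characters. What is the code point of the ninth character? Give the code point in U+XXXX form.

Offset 0: leading byte 0xF3 = 11110011 → 4-byte char #1 = F3 B4 8A AD.
Offset 4: leading byte 0xD1 = 11010001 → 2-byte char #2 = D1 BB.
Offset 6: leading byte 0xF3 = 11110011 → 4-byte char #3 = F3 95 87 BD.
Offset 10: leading byte 0xC5 = 11000101 → 2-byte char #4 = C5 B5.
Offset 12: leading byte 0xC2 = 11000010 → 2-byte char #5 = C2 A4.
Offset 14: leading byte 0xDF = 11011111 → 2-byte char #6 = DF A7.
Offset 16: leading byte 0xD8 = 11011000 → 2-byte char #7 = D8 B1.
Offset 18: leading byte 0xF2 = 11110010 → 4-byte char #8 = F2 AC 90 AA.
Offset 22: leading byte 0x20 = 00100000 → 1-byte char #9 = 20.
Leading byte 0x20 = 00100000 matches 0xxxxxxx → 1-byte sequence.
Byte 1: 0x20 = 00100000, payload 0100000 (7 bits).
Concatenate: 0100000 = 0x20 (7 bits → U+0020).

U+0020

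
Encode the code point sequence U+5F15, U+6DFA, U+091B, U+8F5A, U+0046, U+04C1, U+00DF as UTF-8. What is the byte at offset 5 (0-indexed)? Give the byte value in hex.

0xBA

U+5F15 → 3-byte form E5 BC 95 at offsets 0–2.
U+6DFA → 3-byte form E6 B7 BA at offsets 3–5.
Offset 5 falls in char 2's range; it's byte 3 of E6 B7 BA = 0xBA.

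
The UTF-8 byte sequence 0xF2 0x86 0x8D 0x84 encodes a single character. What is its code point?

U+86344

Leading byte 0xF2 = 11110010 matches 11110xxx → 4-byte sequence.
Byte 1: 0xF2 = 11110010, payload 010 (3 bits).
Byte 2: 0x86 = 10000110 (10xxxxxx ✓), payload 000110.
Byte 3: 0x8D = 10001101 (10xxxxxx ✓), payload 001101.
Byte 4: 0x84 = 10000100 (10xxxxxx ✓), payload 000100.
Concatenate: 010000110001101000100 = 0x86344 (21 bits → U+86344).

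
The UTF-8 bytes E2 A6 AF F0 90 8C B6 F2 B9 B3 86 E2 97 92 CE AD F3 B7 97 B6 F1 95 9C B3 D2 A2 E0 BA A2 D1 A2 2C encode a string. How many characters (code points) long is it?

11

Byte at offset 0: 0xE2 = 11100010 → 3-byte char (#1). Advance 3.
Byte at offset 3: 0xF0 = 11110000 → 4-byte char (#2). Advance 4.
Byte at offset 7: 0xF2 = 11110010 → 4-byte char (#3). Advance 4.
Byte at offset 11: 0xE2 = 11100010 → 3-byte char (#4). Advance 3.
Byte at offset 14: 0xCE = 11001110 → 2-byte char (#5). Advance 2.
Byte at offset 16: 0xF3 = 11110011 → 4-byte char (#6). Advance 4.
Byte at offset 20: 0xF1 = 11110001 → 4-byte char (#7). Advance 4.
Byte at offset 24: 0xD2 = 11010010 → 2-byte char (#8). Advance 2.
Byte at offset 26: 0xE0 = 11100000 → 3-byte char (#9). Advance 3.
Byte at offset 29: 0xD1 = 11010001 → 2-byte char (#10). Advance 2.
Byte at offset 31: 0x2C = 00101100 → 1-byte char (#11). Advance 1.
Reached end at offset 32 after 11 code points.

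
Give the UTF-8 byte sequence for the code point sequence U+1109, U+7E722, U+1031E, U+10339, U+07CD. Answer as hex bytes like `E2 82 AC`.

U+1109: 3-byte form → E1 84 89.
U+7E722: 4-byte form → F1 BE 9C A2.
U+1031E: 4-byte form → F0 90 8C 9E.
U+10339: 4-byte form → F0 90 8C B9.
U+07CD: 2-byte form → DF 8D.
Concatenated (17 bytes): E1 84 89 F1 BE 9C A2 F0 90 8C 9E F0 90 8C B9 DF 8D.

E1 84 89 F1 BE 9C A2 F0 90 8C 9E F0 90 8C B9 DF 8D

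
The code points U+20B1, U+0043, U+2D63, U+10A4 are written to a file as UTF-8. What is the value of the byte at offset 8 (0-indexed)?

U+20B1 → 3-byte form E2 82 B1 at offsets 0–2.
U+0043 → 1-byte form 43 at offsets 3–3.
U+2D63 → 3-byte form E2 B5 A3 at offsets 4–6.
U+10A4 → 3-byte form E1 82 A4 at offsets 7–9.
Offset 8 falls in char 4's range; it's byte 2 of E1 82 A4 = 0x82.

0x82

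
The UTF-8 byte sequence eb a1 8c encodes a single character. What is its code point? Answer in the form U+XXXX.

Leading byte 0xEB = 11101011 matches 1110xxxx → 3-byte sequence.
Byte 1: 0xEB = 11101011, payload 1011 (4 bits).
Byte 2: 0xA1 = 10100001 (10xxxxxx ✓), payload 100001.
Byte 3: 0x8C = 10001100 (10xxxxxx ✓), payload 001100.
Concatenate: 1011100001001100 = 0xB84C (16 bits → U+B84C).

U+B84C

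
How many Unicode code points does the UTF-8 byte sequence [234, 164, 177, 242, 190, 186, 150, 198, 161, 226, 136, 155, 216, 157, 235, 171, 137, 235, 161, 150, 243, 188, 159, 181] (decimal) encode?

8

Byte at offset 0: 0xEA = 11101010 → 3-byte char (#1). Advance 3.
Byte at offset 3: 0xF2 = 11110010 → 4-byte char (#2). Advance 4.
Byte at offset 7: 0xC6 = 11000110 → 2-byte char (#3). Advance 2.
Byte at offset 9: 0xE2 = 11100010 → 3-byte char (#4). Advance 3.
Byte at offset 12: 0xD8 = 11011000 → 2-byte char (#5). Advance 2.
Byte at offset 14: 0xEB = 11101011 → 3-byte char (#6). Advance 3.
Byte at offset 17: 0xEB = 11101011 → 3-byte char (#7). Advance 3.
Byte at offset 20: 0xF3 = 11110011 → 4-byte char (#8). Advance 4.
Reached end at offset 24 after 8 code points.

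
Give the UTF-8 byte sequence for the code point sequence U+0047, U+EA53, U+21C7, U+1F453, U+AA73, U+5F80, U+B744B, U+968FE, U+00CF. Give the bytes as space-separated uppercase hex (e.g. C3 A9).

47 EE A9 93 E2 87 87 F0 9F 91 93 EA A9 B3 E5 BE 80 F2 B7 91 8B F2 96 A3 BE C3 8F

U+0047: 1-byte form → 47.
U+EA53: 3-byte form → EE A9 93.
U+21C7: 3-byte form → E2 87 87.
U+1F453: 4-byte form → F0 9F 91 93.
U+AA73: 3-byte form → EA A9 B3.
U+5F80: 3-byte form → E5 BE 80.
U+B744B: 4-byte form → F2 B7 91 8B.
U+968FE: 4-byte form → F2 96 A3 BE.
U+00CF: 2-byte form → C3 8F.
Concatenated (27 bytes): 47 EE A9 93 E2 87 87 F0 9F 91 93 EA A9 B3 E5 BE 80 F2 B7 91 8B F2 96 A3 BE C3 8F.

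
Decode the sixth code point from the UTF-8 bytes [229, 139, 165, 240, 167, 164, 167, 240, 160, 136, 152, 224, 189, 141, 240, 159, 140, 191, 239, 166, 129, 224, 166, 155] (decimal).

Offset 0: leading byte 0xE5 = 11100101 → 3-byte char #1 = E5 8B A5.
Offset 3: leading byte 0xF0 = 11110000 → 4-byte char #2 = F0 A7 A4 A7.
Offset 7: leading byte 0xF0 = 11110000 → 4-byte char #3 = F0 A0 88 98.
Offset 11: leading byte 0xE0 = 11100000 → 3-byte char #4 = E0 BD 8D.
Offset 14: leading byte 0xF0 = 11110000 → 4-byte char #5 = F0 9F 8C BF.
Offset 18: leading byte 0xEF = 11101111 → 3-byte char #6 = EF A6 81.
Leading byte 0xEF = 11101111 matches 1110xxxx → 3-byte sequence.
Byte 1: 0xEF = 11101111, payload 1111 (4 bits).
Byte 2: 0xA6 = 10100110 (10xxxxxx ✓), payload 100110.
Byte 3: 0x81 = 10000001 (10xxxxxx ✓), payload 000001.
Concatenate: 1111100110000001 = 0xF981 (16 bits → U+F981).

U+F981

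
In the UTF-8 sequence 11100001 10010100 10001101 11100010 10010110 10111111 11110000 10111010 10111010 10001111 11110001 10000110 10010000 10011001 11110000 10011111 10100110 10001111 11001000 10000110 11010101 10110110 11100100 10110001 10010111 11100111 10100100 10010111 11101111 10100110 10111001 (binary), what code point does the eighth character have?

U+4C57

Offset 0: leading byte 0xE1 = 11100001 → 3-byte char #1 = E1 94 8D.
Offset 3: leading byte 0xE2 = 11100010 → 3-byte char #2 = E2 96 BF.
Offset 6: leading byte 0xF0 = 11110000 → 4-byte char #3 = F0 BA BA 8F.
Offset 10: leading byte 0xF1 = 11110001 → 4-byte char #4 = F1 86 90 99.
Offset 14: leading byte 0xF0 = 11110000 → 4-byte char #5 = F0 9F A6 8F.
Offset 18: leading byte 0xC8 = 11001000 → 2-byte char #6 = C8 86.
Offset 20: leading byte 0xD5 = 11010101 → 2-byte char #7 = D5 B6.
Offset 22: leading byte 0xE4 = 11100100 → 3-byte char #8 = E4 B1 97.
Leading byte 0xE4 = 11100100 matches 1110xxxx → 3-byte sequence.
Byte 1: 0xE4 = 11100100, payload 0100 (4 bits).
Byte 2: 0xB1 = 10110001 (10xxxxxx ✓), payload 110001.
Byte 3: 0x97 = 10010111 (10xxxxxx ✓), payload 010111.
Concatenate: 0100110001010111 = 0x4C57 (16 bits → U+4C57).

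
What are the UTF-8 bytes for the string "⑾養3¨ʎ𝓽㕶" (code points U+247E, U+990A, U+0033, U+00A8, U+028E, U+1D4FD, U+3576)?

E2 91 BE E9 A4 8A 33 C2 A8 CA 8E F0 9D 93 BD E3 95 B6

U+247E: 3-byte form → E2 91 BE.
U+990A: 3-byte form → E9 A4 8A.
U+0033: 1-byte form → 33.
U+00A8: 2-byte form → C2 A8.
U+028E: 2-byte form → CA 8E.
U+1D4FD: 4-byte form → F0 9D 93 BD.
U+3576: 3-byte form → E3 95 B6.
Concatenated (18 bytes): E2 91 BE E9 A4 8A 33 C2 A8 CA 8E F0 9D 93 BD E3 95 B6.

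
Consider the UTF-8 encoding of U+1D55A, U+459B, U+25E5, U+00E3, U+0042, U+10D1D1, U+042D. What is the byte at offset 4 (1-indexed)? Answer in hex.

0x9A

1-indexed offset 4 is 0-indexed offset 3.
U+1D55A → 4-byte form F0 9D 95 9A at offsets 0–3.
Offset 3 falls in char 1's range; it's byte 4 of F0 9D 95 9A = 0x9A.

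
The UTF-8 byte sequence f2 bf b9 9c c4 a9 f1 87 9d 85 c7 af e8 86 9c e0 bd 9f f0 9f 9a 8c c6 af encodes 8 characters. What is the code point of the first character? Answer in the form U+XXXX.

U+BFE5C

Offset 0: leading byte 0xF2 = 11110010 → 4-byte char #1 = F2 BF B9 9C.
Leading byte 0xF2 = 11110010 matches 11110xxx → 4-byte sequence.
Byte 1: 0xF2 = 11110010, payload 010 (3 bits).
Byte 2: 0xBF = 10111111 (10xxxxxx ✓), payload 111111.
Byte 3: 0xB9 = 10111001 (10xxxxxx ✓), payload 111001.
Byte 4: 0x9C = 10011100 (10xxxxxx ✓), payload 011100.
Concatenate: 010111111111001011100 = 0xBFE5C (21 bits → U+BFE5C).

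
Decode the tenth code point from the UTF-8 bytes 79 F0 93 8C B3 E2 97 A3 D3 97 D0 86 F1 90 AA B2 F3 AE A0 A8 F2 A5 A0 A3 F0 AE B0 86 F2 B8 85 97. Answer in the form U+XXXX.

U+B8157

Offset 0: leading byte 0x79 = 01111001 → 1-byte char #1 = 79.
Offset 1: leading byte 0xF0 = 11110000 → 4-byte char #2 = F0 93 8C B3.
Offset 5: leading byte 0xE2 = 11100010 → 3-byte char #3 = E2 97 A3.
Offset 8: leading byte 0xD3 = 11010011 → 2-byte char #4 = D3 97.
Offset 10: leading byte 0xD0 = 11010000 → 2-byte char #5 = D0 86.
Offset 12: leading byte 0xF1 = 11110001 → 4-byte char #6 = F1 90 AA B2.
Offset 16: leading byte 0xF3 = 11110011 → 4-byte char #7 = F3 AE A0 A8.
Offset 20: leading byte 0xF2 = 11110010 → 4-byte char #8 = F2 A5 A0 A3.
Offset 24: leading byte 0xF0 = 11110000 → 4-byte char #9 = F0 AE B0 86.
Offset 28: leading byte 0xF2 = 11110010 → 4-byte char #10 = F2 B8 85 97.
Leading byte 0xF2 = 11110010 matches 11110xxx → 4-byte sequence.
Byte 1: 0xF2 = 11110010, payload 010 (3 bits).
Byte 2: 0xB8 = 10111000 (10xxxxxx ✓), payload 111000.
Byte 3: 0x85 = 10000101 (10xxxxxx ✓), payload 000101.
Byte 4: 0x97 = 10010111 (10xxxxxx ✓), payload 010111.
Concatenate: 010111000000101010111 = 0xB8157 (21 bits → U+B8157).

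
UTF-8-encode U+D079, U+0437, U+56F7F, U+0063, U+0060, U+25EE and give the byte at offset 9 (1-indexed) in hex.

0xBF

1-indexed offset 9 is 0-indexed offset 8.
U+D079 → 3-byte form ED 81 B9 at offsets 0–2.
U+0437 → 2-byte form D0 B7 at offsets 3–4.
U+56F7F → 4-byte form F1 96 BD BF at offsets 5–8.
Offset 8 falls in char 3's range; it's byte 4 of F1 96 BD BF = 0xBF.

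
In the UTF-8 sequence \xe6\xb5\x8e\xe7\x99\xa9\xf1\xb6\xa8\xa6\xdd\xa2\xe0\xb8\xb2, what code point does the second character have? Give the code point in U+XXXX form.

Offset 0: leading byte 0xE6 = 11100110 → 3-byte char #1 = E6 B5 8E.
Offset 3: leading byte 0xE7 = 11100111 → 3-byte char #2 = E7 99 A9.
Leading byte 0xE7 = 11100111 matches 1110xxxx → 3-byte sequence.
Byte 1: 0xE7 = 11100111, payload 0111 (4 bits).
Byte 2: 0x99 = 10011001 (10xxxxxx ✓), payload 011001.
Byte 3: 0xA9 = 10101001 (10xxxxxx ✓), payload 101001.
Concatenate: 0111011001101001 = 0x7669 (16 bits → U+7669).

U+7669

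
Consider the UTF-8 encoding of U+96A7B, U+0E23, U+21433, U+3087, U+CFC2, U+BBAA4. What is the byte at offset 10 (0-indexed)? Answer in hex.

U+96A7B → 4-byte form F2 96 A9 BB at offsets 0–3.
U+0E23 → 3-byte form E0 B8 A3 at offsets 4–6.
U+21433 → 4-byte form F0 A1 90 B3 at offsets 7–10.
Offset 10 falls in char 3's range; it's byte 4 of F0 A1 90 B3 = 0xB3.

0xB3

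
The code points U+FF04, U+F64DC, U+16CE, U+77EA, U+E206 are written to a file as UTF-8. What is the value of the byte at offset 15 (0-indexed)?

U+FF04 → 3-byte form EF BC 84 at offsets 0–2.
U+F64DC → 4-byte form F3 B6 93 9C at offsets 3–6.
U+16CE → 3-byte form E1 9B 8E at offsets 7–9.
U+77EA → 3-byte form E7 9F AA at offsets 10–12.
U+E206 → 3-byte form EE 88 86 at offsets 13–15.
Offset 15 falls in char 5's range; it's byte 3 of EE 88 86 = 0x86.

0x86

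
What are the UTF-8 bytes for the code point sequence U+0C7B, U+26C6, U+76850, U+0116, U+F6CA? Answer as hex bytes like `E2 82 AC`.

U+0C7B: 3-byte form → E0 B1 BB.
U+26C6: 3-byte form → E2 9B 86.
U+76850: 4-byte form → F1 B6 A1 90.
U+0116: 2-byte form → C4 96.
U+F6CA: 3-byte form → EF 9B 8A.
Concatenated (15 bytes): E0 B1 BB E2 9B 86 F1 B6 A1 90 C4 96 EF 9B 8A.

E0 B1 BB E2 9B 86 F1 B6 A1 90 C4 96 EF 9B 8A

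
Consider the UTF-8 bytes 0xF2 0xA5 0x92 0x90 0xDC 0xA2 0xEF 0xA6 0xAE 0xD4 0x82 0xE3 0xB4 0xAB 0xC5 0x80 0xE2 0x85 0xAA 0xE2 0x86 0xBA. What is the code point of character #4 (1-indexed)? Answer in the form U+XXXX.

U+0502

Offset 0: leading byte 0xF2 = 11110010 → 4-byte char #1 = F2 A5 92 90.
Offset 4: leading byte 0xDC = 11011100 → 2-byte char #2 = DC A2.
Offset 6: leading byte 0xEF = 11101111 → 3-byte char #3 = EF A6 AE.
Offset 9: leading byte 0xD4 = 11010100 → 2-byte char #4 = D4 82.
Leading byte 0xD4 = 11010100 matches 110xxxxx → 2-byte sequence.
Byte 1: 0xD4 = 11010100, payload 10100 (5 bits).
Byte 2: 0x82 = 10000010 (10xxxxxx ✓), payload 000010.
Concatenate: 10100000010 = 0x502 (11 bits → U+0502).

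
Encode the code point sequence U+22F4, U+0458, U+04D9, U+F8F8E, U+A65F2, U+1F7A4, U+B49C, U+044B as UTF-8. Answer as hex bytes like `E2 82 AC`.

E2 8B B4 D1 98 D3 99 F3 B8 BE 8E F2 A6 97 B2 F0 9F 9E A4 EB 92 9C D1 8B

U+22F4: 3-byte form → E2 8B B4.
U+0458: 2-byte form → D1 98.
U+04D9: 2-byte form → D3 99.
U+F8F8E: 4-byte form → F3 B8 BE 8E.
U+A65F2: 4-byte form → F2 A6 97 B2.
U+1F7A4: 4-byte form → F0 9F 9E A4.
U+B49C: 3-byte form → EB 92 9C.
U+044B: 2-byte form → D1 8B.
Concatenated (24 bytes): E2 8B B4 D1 98 D3 99 F3 B8 BE 8E F2 A6 97 B2 F0 9F 9E A4 EB 92 9C D1 8B.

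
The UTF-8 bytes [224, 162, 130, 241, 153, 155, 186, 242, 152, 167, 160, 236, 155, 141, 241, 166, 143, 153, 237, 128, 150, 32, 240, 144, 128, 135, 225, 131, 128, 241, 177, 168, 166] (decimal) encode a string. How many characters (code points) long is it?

10

Byte at offset 0: 0xE0 = 11100000 → 3-byte char (#1). Advance 3.
Byte at offset 3: 0xF1 = 11110001 → 4-byte char (#2). Advance 4.
Byte at offset 7: 0xF2 = 11110010 → 4-byte char (#3). Advance 4.
Byte at offset 11: 0xEC = 11101100 → 3-byte char (#4). Advance 3.
Byte at offset 14: 0xF1 = 11110001 → 4-byte char (#5). Advance 4.
Byte at offset 18: 0xED = 11101101 → 3-byte char (#6). Advance 3.
Byte at offset 21: 0x20 = 00100000 → 1-byte char (#7). Advance 1.
Byte at offset 22: 0xF0 = 11110000 → 4-byte char (#8). Advance 4.
Byte at offset 26: 0xE1 = 11100001 → 3-byte char (#9). Advance 3.
Byte at offset 29: 0xF1 = 11110001 → 4-byte char (#10). Advance 4.
Reached end at offset 33 after 10 code points.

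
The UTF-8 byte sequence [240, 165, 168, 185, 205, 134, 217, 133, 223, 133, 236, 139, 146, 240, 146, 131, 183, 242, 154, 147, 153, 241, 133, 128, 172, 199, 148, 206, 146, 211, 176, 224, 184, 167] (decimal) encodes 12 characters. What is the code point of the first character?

Offset 0: leading byte 0xF0 = 11110000 → 4-byte char #1 = F0 A5 A8 B9.
Leading byte 0xF0 = 11110000 matches 11110xxx → 4-byte sequence.
Byte 1: 0xF0 = 11110000, payload 000 (3 bits).
Byte 2: 0xA5 = 10100101 (10xxxxxx ✓), payload 100101.
Byte 3: 0xA8 = 10101000 (10xxxxxx ✓), payload 101000.
Byte 4: 0xB9 = 10111001 (10xxxxxx ✓), payload 111001.
Concatenate: 000100101101000111001 = 0x25A39 (21 bits → U+25A39).

U+25A39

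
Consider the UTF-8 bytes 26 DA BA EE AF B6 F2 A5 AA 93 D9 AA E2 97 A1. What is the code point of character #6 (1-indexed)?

Offset 0: leading byte 0x26 = 00100110 → 1-byte char #1 = 26.
Offset 1: leading byte 0xDA = 11011010 → 2-byte char #2 = DA BA.
Offset 3: leading byte 0xEE = 11101110 → 3-byte char #3 = EE AF B6.
Offset 6: leading byte 0xF2 = 11110010 → 4-byte char #4 = F2 A5 AA 93.
Offset 10: leading byte 0xD9 = 11011001 → 2-byte char #5 = D9 AA.
Offset 12: leading byte 0xE2 = 11100010 → 3-byte char #6 = E2 97 A1.
Leading byte 0xE2 = 11100010 matches 1110xxxx → 3-byte sequence.
Byte 1: 0xE2 = 11100010, payload 0010 (4 bits).
Byte 2: 0x97 = 10010111 (10xxxxxx ✓), payload 010111.
Byte 3: 0xA1 = 10100001 (10xxxxxx ✓), payload 100001.
Concatenate: 0010010111100001 = 0x25E1 (16 bits → U+25E1).

U+25E1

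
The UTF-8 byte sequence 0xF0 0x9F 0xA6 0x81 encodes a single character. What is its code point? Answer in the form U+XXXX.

U+1F981

Leading byte 0xF0 = 11110000 matches 11110xxx → 4-byte sequence.
Byte 1: 0xF0 = 11110000, payload 000 (3 bits).
Byte 2: 0x9F = 10011111 (10xxxxxx ✓), payload 011111.
Byte 3: 0xA6 = 10100110 (10xxxxxx ✓), payload 100110.
Byte 4: 0x81 = 10000001 (10xxxxxx ✓), payload 000001.
Concatenate: 000011111100110000001 = 0x1F981 (21 bits → U+1F981).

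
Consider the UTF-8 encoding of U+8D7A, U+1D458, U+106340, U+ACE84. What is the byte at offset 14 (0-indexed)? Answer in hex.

0x84

U+8D7A → 3-byte form E8 B5 BA at offsets 0–2.
U+1D458 → 4-byte form F0 9D 91 98 at offsets 3–6.
U+106340 → 4-byte form F4 86 8D 80 at offsets 7–10.
U+ACE84 → 4-byte form F2 AC BA 84 at offsets 11–14.
Offset 14 falls in char 4's range; it's byte 4 of F2 AC BA 84 = 0x84.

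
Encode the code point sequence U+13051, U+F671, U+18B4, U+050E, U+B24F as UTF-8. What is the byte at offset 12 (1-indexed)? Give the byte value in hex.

0x8E

1-indexed offset 12 is 0-indexed offset 11.
U+13051 → 4-byte form F0 93 81 91 at offsets 0–3.
U+F671 → 3-byte form EF 99 B1 at offsets 4–6.
U+18B4 → 3-byte form E1 A2 B4 at offsets 7–9.
U+050E → 2-byte form D4 8E at offsets 10–11.
Offset 11 falls in char 4's range; it's byte 2 of D4 8E = 0x8E.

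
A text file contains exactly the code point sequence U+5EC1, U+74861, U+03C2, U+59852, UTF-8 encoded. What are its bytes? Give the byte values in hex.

U+5EC1: 3-byte form → E5 BB 81.
U+74861: 4-byte form → F1 B4 A1 A1.
U+03C2: 2-byte form → CF 82.
U+59852: 4-byte form → F1 99 A1 92.
Concatenated (13 bytes): E5 BB 81 F1 B4 A1 A1 CF 82 F1 99 A1 92.

E5 BB 81 F1 B4 A1 A1 CF 82 F1 99 A1 92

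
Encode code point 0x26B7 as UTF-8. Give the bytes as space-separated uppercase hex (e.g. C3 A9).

U+26B7 = 0x26B7 = 9911 decimal. In range U+0800–U+FFFF → 3-byte form: 1110xxxx 10xxxxxx 10xxxxxx.
Binary (16 bits): 0010011010110111.
Split 4+6+6: 0010 | 011010 | 110111.
Byte 1: 11100010 = 0xE2.
Byte 2: 10011010 = 0x9A.
Byte 3: 10110111 = 0xB7.

E2 9A B7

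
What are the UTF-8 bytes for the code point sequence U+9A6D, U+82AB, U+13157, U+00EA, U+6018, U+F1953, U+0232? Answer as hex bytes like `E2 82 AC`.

E9 A9 AD E8 8A AB F0 93 85 97 C3 AA E6 80 98 F3 B1 A5 93 C8 B2

U+9A6D: 3-byte form → E9 A9 AD.
U+82AB: 3-byte form → E8 8A AB.
U+13157: 4-byte form → F0 93 85 97.
U+00EA: 2-byte form → C3 AA.
U+6018: 3-byte form → E6 80 98.
U+F1953: 4-byte form → F3 B1 A5 93.
U+0232: 2-byte form → C8 B2.
Concatenated (21 bytes): E9 A9 AD E8 8A AB F0 93 85 97 C3 AA E6 80 98 F3 B1 A5 93 C8 B2.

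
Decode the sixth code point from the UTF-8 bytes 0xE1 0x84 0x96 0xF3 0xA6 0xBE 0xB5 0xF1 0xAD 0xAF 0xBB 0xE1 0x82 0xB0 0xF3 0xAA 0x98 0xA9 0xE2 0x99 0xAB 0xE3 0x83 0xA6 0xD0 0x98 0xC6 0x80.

Offset 0: leading byte 0xE1 = 11100001 → 3-byte char #1 = E1 84 96.
Offset 3: leading byte 0xF3 = 11110011 → 4-byte char #2 = F3 A6 BE B5.
Offset 7: leading byte 0xF1 = 11110001 → 4-byte char #3 = F1 AD AF BB.
Offset 11: leading byte 0xE1 = 11100001 → 3-byte char #4 = E1 82 B0.
Offset 14: leading byte 0xF3 = 11110011 → 4-byte char #5 = F3 AA 98 A9.
Offset 18: leading byte 0xE2 = 11100010 → 3-byte char #6 = E2 99 AB.
Leading byte 0xE2 = 11100010 matches 1110xxxx → 3-byte sequence.
Byte 1: 0xE2 = 11100010, payload 0010 (4 bits).
Byte 2: 0x99 = 10011001 (10xxxxxx ✓), payload 011001.
Byte 3: 0xAB = 10101011 (10xxxxxx ✓), payload 101011.
Concatenate: 0010011001101011 = 0x266B (16 bits → U+266B).

U+266B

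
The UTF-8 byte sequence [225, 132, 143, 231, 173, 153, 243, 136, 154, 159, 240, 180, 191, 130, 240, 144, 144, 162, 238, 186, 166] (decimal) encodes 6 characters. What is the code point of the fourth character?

Offset 0: leading byte 0xE1 = 11100001 → 3-byte char #1 = E1 84 8F.
Offset 3: leading byte 0xE7 = 11100111 → 3-byte char #2 = E7 AD 99.
Offset 6: leading byte 0xF3 = 11110011 → 4-byte char #3 = F3 88 9A 9F.
Offset 10: leading byte 0xF0 = 11110000 → 4-byte char #4 = F0 B4 BF 82.
Leading byte 0xF0 = 11110000 matches 11110xxx → 4-byte sequence.
Byte 1: 0xF0 = 11110000, payload 000 (3 bits).
Byte 2: 0xB4 = 10110100 (10xxxxxx ✓), payload 110100.
Byte 3: 0xBF = 10111111 (10xxxxxx ✓), payload 111111.
Byte 4: 0x82 = 10000010 (10xxxxxx ✓), payload 000010.
Concatenate: 000110100111111000010 = 0x34FC2 (21 bits → U+34FC2).

U+34FC2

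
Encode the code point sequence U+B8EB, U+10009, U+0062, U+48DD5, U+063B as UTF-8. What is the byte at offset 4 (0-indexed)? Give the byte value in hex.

U+B8EB → 3-byte form EB A3 AB at offsets 0–2.
U+10009 → 4-byte form F0 90 80 89 at offsets 3–6.
Offset 4 falls in char 2's range; it's byte 2 of F0 90 80 89 = 0x90.

0x90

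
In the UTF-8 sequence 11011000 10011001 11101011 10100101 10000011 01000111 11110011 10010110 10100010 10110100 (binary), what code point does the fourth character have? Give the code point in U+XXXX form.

Offset 0: leading byte 0xD8 = 11011000 → 2-byte char #1 = D8 99.
Offset 2: leading byte 0xEB = 11101011 → 3-byte char #2 = EB A5 83.
Offset 5: leading byte 0x47 = 01000111 → 1-byte char #3 = 47.
Offset 6: leading byte 0xF3 = 11110011 → 4-byte char #4 = F3 96 A2 B4.
Leading byte 0xF3 = 11110011 matches 11110xxx → 4-byte sequence.
Byte 1: 0xF3 = 11110011, payload 011 (3 bits).
Byte 2: 0x96 = 10010110 (10xxxxxx ✓), payload 010110.
Byte 3: 0xA2 = 10100010 (10xxxxxx ✓), payload 100010.
Byte 4: 0xB4 = 10110100 (10xxxxxx ✓), payload 110100.
Concatenate: 011010110100010110100 = 0xD68B4 (21 bits → U+D68B4).

U+D68B4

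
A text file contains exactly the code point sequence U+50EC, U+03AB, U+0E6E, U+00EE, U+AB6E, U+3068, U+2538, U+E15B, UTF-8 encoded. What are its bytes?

U+50EC: 3-byte form → E5 83 AC.
U+03AB: 2-byte form → CE AB.
U+0E6E: 3-byte form → E0 B9 AE.
U+00EE: 2-byte form → C3 AE.
U+AB6E: 3-byte form → EA AD AE.
U+3068: 3-byte form → E3 81 A8.
U+2538: 3-byte form → E2 94 B8.
U+E15B: 3-byte form → EE 85 9B.
Concatenated (22 bytes): E5 83 AC CE AB E0 B9 AE C3 AE EA AD AE E3 81 A8 E2 94 B8 EE 85 9B.

E5 83 AC CE AB E0 B9 AE C3 AE EA AD AE E3 81 A8 E2 94 B8 EE 85 9B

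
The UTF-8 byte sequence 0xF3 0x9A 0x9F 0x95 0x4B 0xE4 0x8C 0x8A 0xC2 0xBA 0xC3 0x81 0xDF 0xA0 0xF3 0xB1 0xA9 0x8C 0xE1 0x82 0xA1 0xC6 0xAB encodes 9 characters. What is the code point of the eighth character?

U+10A1

Offset 0: leading byte 0xF3 = 11110011 → 4-byte char #1 = F3 9A 9F 95.
Offset 4: leading byte 0x4B = 01001011 → 1-byte char #2 = 4B.
Offset 5: leading byte 0xE4 = 11100100 → 3-byte char #3 = E4 8C 8A.
Offset 8: leading byte 0xC2 = 11000010 → 2-byte char #4 = C2 BA.
Offset 10: leading byte 0xC3 = 11000011 → 2-byte char #5 = C3 81.
Offset 12: leading byte 0xDF = 11011111 → 2-byte char #6 = DF A0.
Offset 14: leading byte 0xF3 = 11110011 → 4-byte char #7 = F3 B1 A9 8C.
Offset 18: leading byte 0xE1 = 11100001 → 3-byte char #8 = E1 82 A1.
Leading byte 0xE1 = 11100001 matches 1110xxxx → 3-byte sequence.
Byte 1: 0xE1 = 11100001, payload 0001 (4 bits).
Byte 2: 0x82 = 10000010 (10xxxxxx ✓), payload 000010.
Byte 3: 0xA1 = 10100001 (10xxxxxx ✓), payload 100001.
Concatenate: 0001000010100001 = 0x10A1 (16 bits → U+10A1).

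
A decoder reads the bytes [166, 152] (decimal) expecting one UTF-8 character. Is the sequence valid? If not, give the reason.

Byte 0xA6 = 10100110 has the form 10xxxxxx — a continuation byte — but there is no preceding leading byte.

invalid (continuation byte with no leading byte)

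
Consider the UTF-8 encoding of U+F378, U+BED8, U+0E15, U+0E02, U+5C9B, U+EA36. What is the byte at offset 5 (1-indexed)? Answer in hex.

0xBB

1-indexed offset 5 is 0-indexed offset 4.
U+F378 → 3-byte form EF 8D B8 at offsets 0–2.
U+BED8 → 3-byte form EB BB 98 at offsets 3–5.
Offset 4 falls in char 2's range; it's byte 2 of EB BB 98 = 0xBB.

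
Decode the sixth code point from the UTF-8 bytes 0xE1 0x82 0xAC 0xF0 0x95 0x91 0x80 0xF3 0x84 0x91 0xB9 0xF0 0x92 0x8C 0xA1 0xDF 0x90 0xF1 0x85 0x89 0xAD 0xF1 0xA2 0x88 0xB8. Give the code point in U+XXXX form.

Offset 0: leading byte 0xE1 = 11100001 → 3-byte char #1 = E1 82 AC.
Offset 3: leading byte 0xF0 = 11110000 → 4-byte char #2 = F0 95 91 80.
Offset 7: leading byte 0xF3 = 11110011 → 4-byte char #3 = F3 84 91 B9.
Offset 11: leading byte 0xF0 = 11110000 → 4-byte char #4 = F0 92 8C A1.
Offset 15: leading byte 0xDF = 11011111 → 2-byte char #5 = DF 90.
Offset 17: leading byte 0xF1 = 11110001 → 4-byte char #6 = F1 85 89 AD.
Leading byte 0xF1 = 11110001 matches 11110xxx → 4-byte sequence.
Byte 1: 0xF1 = 11110001, payload 001 (3 bits).
Byte 2: 0x85 = 10000101 (10xxxxxx ✓), payload 000101.
Byte 3: 0x89 = 10001001 (10xxxxxx ✓), payload 001001.
Byte 4: 0xAD = 10101101 (10xxxxxx ✓), payload 101101.
Concatenate: 001000101001001101101 = 0x4526D (21 bits → U+4526D).

U+4526D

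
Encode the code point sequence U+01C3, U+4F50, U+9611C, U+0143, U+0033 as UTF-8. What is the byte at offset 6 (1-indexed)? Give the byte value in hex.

1-indexed offset 6 is 0-indexed offset 5.
U+01C3 → 2-byte form C7 83 at offsets 0–1.
U+4F50 → 3-byte form E4 BD 90 at offsets 2–4.
U+9611C → 4-byte form F2 96 84 9C at offsets 5–8.
Offset 5 falls in char 3's range; it's byte 1 of F2 96 84 9C = 0xF2.

0xF2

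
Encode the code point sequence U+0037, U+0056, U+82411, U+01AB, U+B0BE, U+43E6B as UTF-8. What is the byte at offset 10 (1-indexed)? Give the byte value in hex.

1-indexed offset 10 is 0-indexed offset 9.
U+0037 → 1-byte form 37 at offsets 0–0.
U+0056 → 1-byte form 56 at offsets 1–1.
U+82411 → 4-byte form F2 82 90 91 at offsets 2–5.
U+01AB → 2-byte form C6 AB at offsets 6–7.
U+B0BE → 3-byte form EB 82 BE at offsets 8–10.
Offset 9 falls in char 5's range; it's byte 2 of EB 82 BE = 0x82.

0x82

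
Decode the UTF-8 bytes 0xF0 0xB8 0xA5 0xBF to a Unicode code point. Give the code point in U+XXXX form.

Leading byte 0xF0 = 11110000 matches 11110xxx → 4-byte sequence.
Byte 1: 0xF0 = 11110000, payload 000 (3 bits).
Byte 2: 0xB8 = 10111000 (10xxxxxx ✓), payload 111000.
Byte 3: 0xA5 = 10100101 (10xxxxxx ✓), payload 100101.
Byte 4: 0xBF = 10111111 (10xxxxxx ✓), payload 111111.
Concatenate: 000111000100101111111 = 0x3897F (21 bits → U+3897F).

U+3897F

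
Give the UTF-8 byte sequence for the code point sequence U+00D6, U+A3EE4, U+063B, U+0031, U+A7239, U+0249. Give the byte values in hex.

C3 96 F2 A3 BB A4 D8 BB 31 F2 A7 88 B9 C9 89

U+00D6: 2-byte form → C3 96.
U+A3EE4: 4-byte form → F2 A3 BB A4.
U+063B: 2-byte form → D8 BB.
U+0031: 1-byte form → 31.
U+A7239: 4-byte form → F2 A7 88 B9.
U+0249: 2-byte form → C9 89.
Concatenated (15 bytes): C3 96 F2 A3 BB A4 D8 BB 31 F2 A7 88 B9 C9 89.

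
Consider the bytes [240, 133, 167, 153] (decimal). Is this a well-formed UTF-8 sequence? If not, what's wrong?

Leading byte 0xF0 = 11110000 → 4-byte form.
Continuation bytes all match 10xxxxxx. Payload decodes to 0x59D9.
But 0x59D9 < 0x10000, the minimum for a 4-byte sequence — this is an overlong encoding.

invalid (overlong encoding)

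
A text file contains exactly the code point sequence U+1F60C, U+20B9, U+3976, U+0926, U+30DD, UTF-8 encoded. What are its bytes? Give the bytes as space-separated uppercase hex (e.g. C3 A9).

F0 9F 98 8C E2 82 B9 E3 A5 B6 E0 A4 A6 E3 83 9D

U+1F60C: 4-byte form → F0 9F 98 8C.
U+20B9: 3-byte form → E2 82 B9.
U+3976: 3-byte form → E3 A5 B6.
U+0926: 3-byte form → E0 A4 A6.
U+30DD: 3-byte form → E3 83 9D.
Concatenated (16 bytes): F0 9F 98 8C E2 82 B9 E3 A5 B6 E0 A4 A6 E3 83 9D.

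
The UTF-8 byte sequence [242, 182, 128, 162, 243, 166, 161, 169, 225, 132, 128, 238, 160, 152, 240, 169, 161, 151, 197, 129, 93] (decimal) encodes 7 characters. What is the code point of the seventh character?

Offset 0: leading byte 0xF2 = 11110010 → 4-byte char #1 = F2 B6 80 A2.
Offset 4: leading byte 0xF3 = 11110011 → 4-byte char #2 = F3 A6 A1 A9.
Offset 8: leading byte 0xE1 = 11100001 → 3-byte char #3 = E1 84 80.
Offset 11: leading byte 0xEE = 11101110 → 3-byte char #4 = EE A0 98.
Offset 14: leading byte 0xF0 = 11110000 → 4-byte char #5 = F0 A9 A1 97.
Offset 18: leading byte 0xC5 = 11000101 → 2-byte char #6 = C5 81.
Offset 20: leading byte 0x5D = 01011101 → 1-byte char #7 = 5D.
Leading byte 0x5D = 01011101 matches 0xxxxxxx → 1-byte sequence.
Byte 1: 0x5D = 01011101, payload 1011101 (7 bits).
Concatenate: 1011101 = 0x5D (7 bits → U+005D).

U+005D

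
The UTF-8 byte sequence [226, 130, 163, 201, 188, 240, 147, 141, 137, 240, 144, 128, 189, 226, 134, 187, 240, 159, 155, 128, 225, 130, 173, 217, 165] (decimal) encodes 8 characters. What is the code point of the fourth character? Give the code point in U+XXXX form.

U+1003D

Offset 0: leading byte 0xE2 = 11100010 → 3-byte char #1 = E2 82 A3.
Offset 3: leading byte 0xC9 = 11001001 → 2-byte char #2 = C9 BC.
Offset 5: leading byte 0xF0 = 11110000 → 4-byte char #3 = F0 93 8D 89.
Offset 9: leading byte 0xF0 = 11110000 → 4-byte char #4 = F0 90 80 BD.
Leading byte 0xF0 = 11110000 matches 11110xxx → 4-byte sequence.
Byte 1: 0xF0 = 11110000, payload 000 (3 bits).
Byte 2: 0x90 = 10010000 (10xxxxxx ✓), payload 010000.
Byte 3: 0x80 = 10000000 (10xxxxxx ✓), payload 000000.
Byte 4: 0xBD = 10111101 (10xxxxxx ✓), payload 111101.
Concatenate: 000010000000000111101 = 0x1003D (21 bits → U+1003D).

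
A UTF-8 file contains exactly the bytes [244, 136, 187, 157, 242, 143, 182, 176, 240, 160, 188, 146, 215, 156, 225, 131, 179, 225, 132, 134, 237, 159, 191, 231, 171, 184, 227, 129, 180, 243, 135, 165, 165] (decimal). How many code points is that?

10

Byte at offset 0: 0xF4 = 11110100 → 4-byte char (#1). Advance 4.
Byte at offset 4: 0xF2 = 11110010 → 4-byte char (#2). Advance 4.
Byte at offset 8: 0xF0 = 11110000 → 4-byte char (#3). Advance 4.
Byte at offset 12: 0xD7 = 11010111 → 2-byte char (#4). Advance 2.
Byte at offset 14: 0xE1 = 11100001 → 3-byte char (#5). Advance 3.
Byte at offset 17: 0xE1 = 11100001 → 3-byte char (#6). Advance 3.
Byte at offset 20: 0xED = 11101101 → 3-byte char (#7). Advance 3.
Byte at offset 23: 0xE7 = 11100111 → 3-byte char (#8). Advance 3.
Byte at offset 26: 0xE3 = 11100011 → 3-byte char (#9). Advance 3.
Byte at offset 29: 0xF3 = 11110011 → 4-byte char (#10). Advance 4.
Reached end at offset 33 after 10 code points.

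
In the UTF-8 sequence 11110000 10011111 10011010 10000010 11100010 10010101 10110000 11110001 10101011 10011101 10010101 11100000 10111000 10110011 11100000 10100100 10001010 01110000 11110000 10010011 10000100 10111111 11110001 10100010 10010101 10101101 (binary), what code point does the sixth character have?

U+0070

Offset 0: leading byte 0xF0 = 11110000 → 4-byte char #1 = F0 9F 9A 82.
Offset 4: leading byte 0xE2 = 11100010 → 3-byte char #2 = E2 95 B0.
Offset 7: leading byte 0xF1 = 11110001 → 4-byte char #3 = F1 AB 9D 95.
Offset 11: leading byte 0xE0 = 11100000 → 3-byte char #4 = E0 B8 B3.
Offset 14: leading byte 0xE0 = 11100000 → 3-byte char #5 = E0 A4 8A.
Offset 17: leading byte 0x70 = 01110000 → 1-byte char #6 = 70.
Leading byte 0x70 = 01110000 matches 0xxxxxxx → 1-byte sequence.
Byte 1: 0x70 = 01110000, payload 1110000 (7 bits).
Concatenate: 1110000 = 0x70 (7 bits → U+0070).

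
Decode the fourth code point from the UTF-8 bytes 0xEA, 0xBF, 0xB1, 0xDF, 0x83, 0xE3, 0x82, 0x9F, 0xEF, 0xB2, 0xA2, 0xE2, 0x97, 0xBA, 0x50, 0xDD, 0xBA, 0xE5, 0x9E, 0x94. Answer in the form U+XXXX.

U+FCA2

Offset 0: leading byte 0xEA = 11101010 → 3-byte char #1 = EA BF B1.
Offset 3: leading byte 0xDF = 11011111 → 2-byte char #2 = DF 83.
Offset 5: leading byte 0xE3 = 11100011 → 3-byte char #3 = E3 82 9F.
Offset 8: leading byte 0xEF = 11101111 → 3-byte char #4 = EF B2 A2.
Leading byte 0xEF = 11101111 matches 1110xxxx → 3-byte sequence.
Byte 1: 0xEF = 11101111, payload 1111 (4 bits).
Byte 2: 0xB2 = 10110010 (10xxxxxx ✓), payload 110010.
Byte 3: 0xA2 = 10100010 (10xxxxxx ✓), payload 100010.
Concatenate: 1111110010100010 = 0xFCA2 (16 bits → U+FCA2).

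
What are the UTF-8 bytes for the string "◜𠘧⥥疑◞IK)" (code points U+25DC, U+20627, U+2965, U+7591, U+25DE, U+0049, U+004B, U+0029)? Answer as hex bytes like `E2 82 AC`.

U+25DC: 3-byte form → E2 97 9C.
U+20627: 4-byte form → F0 A0 98 A7.
U+2965: 3-byte form → E2 A5 A5.
U+7591: 3-byte form → E7 96 91.
U+25DE: 3-byte form → E2 97 9E.
U+0049: 1-byte form → 49.
U+004B: 1-byte form → 4B.
U+0029: 1-byte form → 29.
Concatenated (19 bytes): E2 97 9C F0 A0 98 A7 E2 A5 A5 E7 96 91 E2 97 9E 49 4B 29.

E2 97 9C F0 A0 98 A7 E2 A5 A5 E7 96 91 E2 97 9E 49 4B 29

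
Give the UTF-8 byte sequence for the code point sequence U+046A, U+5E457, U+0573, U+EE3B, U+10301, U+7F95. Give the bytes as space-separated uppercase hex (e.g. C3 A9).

U+046A: 2-byte form → D1 AA.
U+5E457: 4-byte form → F1 9E 91 97.
U+0573: 2-byte form → D5 B3.
U+EE3B: 3-byte form → EE B8 BB.
U+10301: 4-byte form → F0 90 8C 81.
U+7F95: 3-byte form → E7 BE 95.
Concatenated (18 bytes): D1 AA F1 9E 91 97 D5 B3 EE B8 BB F0 90 8C 81 E7 BE 95.

D1 AA F1 9E 91 97 D5 B3 EE B8 BB F0 90 8C 81 E7 BE 95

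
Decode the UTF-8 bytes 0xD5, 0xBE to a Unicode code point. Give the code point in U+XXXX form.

Leading byte 0xD5 = 11010101 matches 110xxxxx → 2-byte sequence.
Byte 1: 0xD5 = 11010101, payload 10101 (5 bits).
Byte 2: 0xBE = 10111110 (10xxxxxx ✓), payload 111110.
Concatenate: 10101111110 = 0x57E (11 bits → U+057E).

U+057E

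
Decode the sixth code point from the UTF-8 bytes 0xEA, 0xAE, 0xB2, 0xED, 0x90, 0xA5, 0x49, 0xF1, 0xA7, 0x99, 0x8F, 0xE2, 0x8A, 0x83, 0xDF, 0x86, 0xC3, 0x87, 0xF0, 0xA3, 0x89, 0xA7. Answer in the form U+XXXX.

Offset 0: leading byte 0xEA = 11101010 → 3-byte char #1 = EA AE B2.
Offset 3: leading byte 0xED = 11101101 → 3-byte char #2 = ED 90 A5.
Offset 6: leading byte 0x49 = 01001001 → 1-byte char #3 = 49.
Offset 7: leading byte 0xF1 = 11110001 → 4-byte char #4 = F1 A7 99 8F.
Offset 11: leading byte 0xE2 = 11100010 → 3-byte char #5 = E2 8A 83.
Offset 14: leading byte 0xDF = 11011111 → 2-byte char #6 = DF 86.
Leading byte 0xDF = 11011111 matches 110xxxxx → 2-byte sequence.
Byte 1: 0xDF = 11011111, payload 11111 (5 bits).
Byte 2: 0x86 = 10000110 (10xxxxxx ✓), payload 000110.
Concatenate: 11111000110 = 0x7C6 (11 bits → U+07C6).

U+07C6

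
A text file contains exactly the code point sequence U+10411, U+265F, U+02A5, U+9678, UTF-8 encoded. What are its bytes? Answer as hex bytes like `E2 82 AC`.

F0 90 90 91 E2 99 9F CA A5 E9 99 B8

U+10411: 4-byte form → F0 90 90 91.
U+265F: 3-byte form → E2 99 9F.
U+02A5: 2-byte form → CA A5.
U+9678: 3-byte form → E9 99 B8.
Concatenated (12 bytes): F0 90 90 91 E2 99 9F CA A5 E9 99 B8.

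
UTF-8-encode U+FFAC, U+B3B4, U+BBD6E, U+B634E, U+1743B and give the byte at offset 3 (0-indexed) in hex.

U+FFAC → 3-byte form EF BE AC at offsets 0–2.
U+B3B4 → 3-byte form EB 8E B4 at offsets 3–5.
Offset 3 falls in char 2's range; it's byte 1 of EB 8E B4 = 0xEB.

0xEB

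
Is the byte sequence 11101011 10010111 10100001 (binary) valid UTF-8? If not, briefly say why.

Leading byte 0xEB = 11101011 → 3-byte form.
Continuation bytes 0x97=10010111, 0xA1=10100001 all match 10xxxxxx.
Decoded value 0xB5E1 is ≥ 0x800 (shortest form) and not a surrogate.

valid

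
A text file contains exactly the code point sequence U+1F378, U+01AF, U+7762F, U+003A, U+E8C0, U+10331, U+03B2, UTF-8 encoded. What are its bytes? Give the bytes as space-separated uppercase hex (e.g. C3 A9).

F0 9F 8D B8 C6 AF F1 B7 98 AF 3A EE A3 80 F0 90 8C B1 CE B2

U+1F378: 4-byte form → F0 9F 8D B8.
U+01AF: 2-byte form → C6 AF.
U+7762F: 4-byte form → F1 B7 98 AF.
U+003A: 1-byte form → 3A.
U+E8C0: 3-byte form → EE A3 80.
U+10331: 4-byte form → F0 90 8C B1.
U+03B2: 2-byte form → CE B2.
Concatenated (20 bytes): F0 9F 8D B8 C6 AF F1 B7 98 AF 3A EE A3 80 F0 90 8C B1 CE B2.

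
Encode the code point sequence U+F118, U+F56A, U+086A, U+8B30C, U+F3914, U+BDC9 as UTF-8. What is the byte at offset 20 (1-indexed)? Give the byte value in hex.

0x89

1-indexed offset 20 is 0-indexed offset 19.
U+F118 → 3-byte form EF 84 98 at offsets 0–2.
U+F56A → 3-byte form EF 95 AA at offsets 3–5.
U+086A → 3-byte form E0 A1 AA at offsets 6–8.
U+8B30C → 4-byte form F2 8B 8C 8C at offsets 9–12.
U+F3914 → 4-byte form F3 B3 A4 94 at offsets 13–16.
U+BDC9 → 3-byte form EB B7 89 at offsets 17–19.
Offset 19 falls in char 6's range; it's byte 3 of EB B7 89 = 0x89.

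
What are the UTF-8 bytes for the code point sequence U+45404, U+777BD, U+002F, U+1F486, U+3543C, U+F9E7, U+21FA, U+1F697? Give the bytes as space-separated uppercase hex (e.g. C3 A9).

U+45404: 4-byte form → F1 85 90 84.
U+777BD: 4-byte form → F1 B7 9E BD.
U+002F: 1-byte form → 2F.
U+1F486: 4-byte form → F0 9F 92 86.
U+3543C: 4-byte form → F0 B5 90 BC.
U+F9E7: 3-byte form → EF A7 A7.
U+21FA: 3-byte form → E2 87 BA.
U+1F697: 4-byte form → F0 9F 9A 97.
Concatenated (27 bytes): F1 85 90 84 F1 B7 9E BD 2F F0 9F 92 86 F0 B5 90 BC EF A7 A7 E2 87 BA F0 9F 9A 97.

F1 85 90 84 F1 B7 9E BD 2F F0 9F 92 86 F0 B5 90 BC EF A7 A7 E2 87 BA F0 9F 9A 97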